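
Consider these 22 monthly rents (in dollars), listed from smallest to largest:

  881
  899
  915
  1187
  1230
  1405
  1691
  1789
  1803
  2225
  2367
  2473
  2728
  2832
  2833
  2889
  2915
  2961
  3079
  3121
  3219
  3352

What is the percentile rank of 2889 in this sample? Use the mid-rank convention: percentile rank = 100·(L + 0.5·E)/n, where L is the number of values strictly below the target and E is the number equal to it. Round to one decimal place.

70.5

Count below 2889: L = 15; count equal: E = 1; n = 22.
Percentile rank = 100·(15 + 0.5·1)/22 = 100·15.5/22 = 70.45.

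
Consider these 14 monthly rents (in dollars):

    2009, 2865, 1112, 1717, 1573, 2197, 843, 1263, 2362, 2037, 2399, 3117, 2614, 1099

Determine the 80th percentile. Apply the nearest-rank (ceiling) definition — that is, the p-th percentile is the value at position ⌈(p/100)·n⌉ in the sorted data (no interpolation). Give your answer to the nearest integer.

Sorted: 843, 1099, 1112, 1263, 1573, 1717, 2009, 2037, 2197, 2362, 2399, 2614, 2865, 3117.
n = 14.
Position = ⌈80/100 · 14⌉ = ⌈11.2⌉ = 12.
The value at rank 12 is 2614.

2614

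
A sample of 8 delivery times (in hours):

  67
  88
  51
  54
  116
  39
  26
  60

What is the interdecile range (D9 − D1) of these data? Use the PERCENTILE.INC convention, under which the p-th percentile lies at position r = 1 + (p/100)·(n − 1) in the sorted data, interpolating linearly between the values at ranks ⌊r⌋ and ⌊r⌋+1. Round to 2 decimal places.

Sorted: 26, 39, 51, 54, 60, 67, 88, 116.
n = 8.
P10: r = 1.7; ranks 1–2 are 26, 39; interpolating gives 35.1.
P90: r = 7.3; ranks 7–8 are 88, 116; interpolating gives 96.4.
Difference: 96.4 − 35.1 = 61.3.

61.30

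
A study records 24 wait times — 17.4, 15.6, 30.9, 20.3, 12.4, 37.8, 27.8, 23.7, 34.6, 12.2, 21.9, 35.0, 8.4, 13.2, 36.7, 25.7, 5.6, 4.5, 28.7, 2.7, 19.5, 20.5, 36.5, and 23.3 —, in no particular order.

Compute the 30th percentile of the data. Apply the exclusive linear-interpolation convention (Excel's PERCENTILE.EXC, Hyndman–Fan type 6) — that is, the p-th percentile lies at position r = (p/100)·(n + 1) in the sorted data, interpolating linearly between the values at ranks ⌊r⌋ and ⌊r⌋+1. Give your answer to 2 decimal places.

Sorted: 2.7, 4.5, 5.6, 8.4, 12.2, 12.4, 13.2, 15.6, 17.4, 19.5, 20.3, 20.5, 21.9, 23.3, 23.7, 25.7, 27.8, 28.7, 30.9, 34.6, 35.0, 36.5, 36.7, 37.8.
n = 24.
r = (30/100)·(24 + 1) = 7.5.
Rank 7 is 13.2 and rank 8 is 15.6.
Interpolate: 13.2 + 0.5·(15.6 − 13.2) = 13.2 + 0.5·2.4 = 14.4.

14.40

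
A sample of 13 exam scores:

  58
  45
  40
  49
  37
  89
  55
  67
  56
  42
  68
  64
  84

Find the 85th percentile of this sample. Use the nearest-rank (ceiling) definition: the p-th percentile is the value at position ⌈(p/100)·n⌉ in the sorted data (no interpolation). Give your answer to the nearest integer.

Sorted: 37, 40, 42, 45, 49, 55, 56, 58, 64, 67, 68, 84, 89.
n = 13.
Position = ⌈85/100 · 13⌉ = ⌈11.05⌉ = 12.
The value at rank 12 is 84.

84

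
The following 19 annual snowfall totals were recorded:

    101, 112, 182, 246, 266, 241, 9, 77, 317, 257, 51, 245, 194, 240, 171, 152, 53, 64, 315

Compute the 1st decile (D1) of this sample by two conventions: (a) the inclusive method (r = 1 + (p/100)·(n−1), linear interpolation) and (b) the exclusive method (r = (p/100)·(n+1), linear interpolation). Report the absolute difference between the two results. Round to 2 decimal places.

Sorted: 9, 51, 53, 64, 77, 101, 112, 152, 171, 182, 194, 240, 241, 245, 246, 257, 266, 315, 317.
n = 19.
(a) r = 2.8; between ranks 2 (51) and 3 (53): 52.6.
(b) r = 2 → value at rank 2 = 51.
|52.6 − 51| = 1.6.

1.60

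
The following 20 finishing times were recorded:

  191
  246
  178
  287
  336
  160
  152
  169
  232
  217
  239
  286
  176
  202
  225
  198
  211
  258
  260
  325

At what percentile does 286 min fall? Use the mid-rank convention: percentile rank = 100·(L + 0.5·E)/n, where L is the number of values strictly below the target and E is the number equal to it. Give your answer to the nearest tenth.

Sorted: 152, 160, 169, 176, 178, 191, 198, 202, 211, 217, 225, 232, 239, 246, 258, 260, 286, 287, 325, 336.
Count below 286: L = 16; count equal: E = 1; n = 20.
Percentile rank = 100·(16 + 0.5·1)/20 = 100·16.5/20 = 82.5.

82.5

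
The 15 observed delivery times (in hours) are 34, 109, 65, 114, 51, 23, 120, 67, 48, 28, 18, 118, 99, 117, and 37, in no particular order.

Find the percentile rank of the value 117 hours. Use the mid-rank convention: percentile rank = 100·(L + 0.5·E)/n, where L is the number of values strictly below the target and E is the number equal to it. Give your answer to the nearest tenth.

Sorted: 18, 23, 28, 34, 37, 48, 51, 65, 67, 99, 109, 114, 117, 118, 120.
Count below 117: L = 12; count equal: E = 1; n = 15.
Percentile rank = 100·(12 + 0.5·1)/15 = 100·12.5/15 = 83.33.

83.3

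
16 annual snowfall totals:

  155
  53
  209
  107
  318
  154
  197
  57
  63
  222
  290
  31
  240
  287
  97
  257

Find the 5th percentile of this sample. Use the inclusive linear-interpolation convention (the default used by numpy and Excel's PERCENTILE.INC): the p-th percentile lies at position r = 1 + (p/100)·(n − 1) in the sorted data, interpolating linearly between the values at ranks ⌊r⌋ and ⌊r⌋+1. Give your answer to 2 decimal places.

Sorted: 31, 53, 57, 63, 97, 107, 154, 155, 197, 209, 222, 240, 257, 287, 290, 318.
n = 16.
r = 1 + (5/100)·(16 − 1) = 1 + 0.75 = 1.75.
Rank 1 is 31 and rank 2 is 53.
Interpolate: 31 + 0.75·(53 − 31) = 31 + 0.75·22 = 47.5.

47.50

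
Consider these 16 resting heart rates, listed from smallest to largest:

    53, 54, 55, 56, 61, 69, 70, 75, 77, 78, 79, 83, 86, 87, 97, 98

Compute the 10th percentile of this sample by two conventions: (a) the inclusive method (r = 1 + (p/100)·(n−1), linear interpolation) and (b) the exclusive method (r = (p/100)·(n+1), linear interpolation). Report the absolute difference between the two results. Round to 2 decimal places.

0.80

n = 16.
(a) r = 2.5; between ranks 2 (54) and 3 (55): 54.5.
(b) r = 1.7; between ranks 1 (53) and 2 (54): 53.7.
|54.5 − 53.7| = 0.8.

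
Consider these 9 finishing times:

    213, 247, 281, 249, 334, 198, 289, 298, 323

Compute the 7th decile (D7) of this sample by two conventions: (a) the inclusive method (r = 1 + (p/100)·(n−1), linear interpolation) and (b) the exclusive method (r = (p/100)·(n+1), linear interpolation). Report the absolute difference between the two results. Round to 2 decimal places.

Sorted: 198, 213, 247, 249, 281, 289, 298, 323, 334.
n = 9.
(a) r = 6.6; between ranks 6 (289) and 7 (298): 294.4.
(b) r = 7 → value at rank 7 = 298.
|294.4 − 298| = 3.6.

3.60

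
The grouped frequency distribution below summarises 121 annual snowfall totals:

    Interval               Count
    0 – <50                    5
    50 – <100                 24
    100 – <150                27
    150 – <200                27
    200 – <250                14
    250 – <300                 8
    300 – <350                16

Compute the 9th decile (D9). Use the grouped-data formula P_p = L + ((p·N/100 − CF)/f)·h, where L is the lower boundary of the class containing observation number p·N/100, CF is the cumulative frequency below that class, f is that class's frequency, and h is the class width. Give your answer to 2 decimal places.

312.19

N = 121; target position k = 90/100 · 121 = 108.9.
Cumulative frequencies: 5, 29, 56, 83, 97, 105, 121.
Observation 108.9 falls in the class 300 – <350.
L = 300, CF = 105, f = 16, h = 50.
P90 = 300 + ((108.9 − 105)/16)·50 = 300 + 12.1875 = 312.188.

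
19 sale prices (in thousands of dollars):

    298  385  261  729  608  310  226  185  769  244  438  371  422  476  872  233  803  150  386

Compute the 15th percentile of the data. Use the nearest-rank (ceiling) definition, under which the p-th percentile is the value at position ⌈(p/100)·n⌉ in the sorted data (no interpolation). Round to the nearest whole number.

Sorted: 150, 185, 226, 233, 244, 261, 298, 310, 371, 385, 386, 422, 438, 476, 608, 729, 769, 803, 872.
n = 19.
Position = ⌈15/100 · 19⌉ = ⌈2.85⌉ = 3.
The value at rank 3 is 226.

226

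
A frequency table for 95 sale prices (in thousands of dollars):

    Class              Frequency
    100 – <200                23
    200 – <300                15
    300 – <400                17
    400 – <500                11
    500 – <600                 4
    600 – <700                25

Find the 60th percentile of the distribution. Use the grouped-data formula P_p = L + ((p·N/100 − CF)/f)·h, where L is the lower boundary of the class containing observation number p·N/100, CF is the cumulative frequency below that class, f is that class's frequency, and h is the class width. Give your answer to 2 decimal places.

418.18

N = 95; target position k = 60/100 · 95 = 57.
Cumulative frequencies: 23, 38, 55, 66, 70, 95.
Observation 57 falls in the class 400 – <500.
L = 400, CF = 55, f = 11, h = 100.
P60 = 400 + ((57 − 55)/11)·100 = 400 + 18.1818 = 418.182.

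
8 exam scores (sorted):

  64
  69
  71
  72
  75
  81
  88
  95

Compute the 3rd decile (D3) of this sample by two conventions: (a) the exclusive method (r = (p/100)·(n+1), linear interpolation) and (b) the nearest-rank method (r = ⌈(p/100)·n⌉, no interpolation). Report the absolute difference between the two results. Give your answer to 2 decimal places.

n = 8.
(a) r = 2.7; between ranks 2 (69) and 3 (71): 70.4.
(b) the nearest-rank method: rank 3 → 71.
|70.4 − 71| = 0.6.

0.60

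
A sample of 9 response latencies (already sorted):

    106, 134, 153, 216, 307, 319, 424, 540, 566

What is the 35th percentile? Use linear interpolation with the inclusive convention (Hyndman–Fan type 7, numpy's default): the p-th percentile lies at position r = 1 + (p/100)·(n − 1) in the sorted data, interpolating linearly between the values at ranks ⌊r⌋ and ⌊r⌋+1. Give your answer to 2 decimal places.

n = 9.
r = 1 + (35/100)·(9 − 1) = 1 + 2.8 = 3.8.
Rank 3 is 153 and rank 4 is 216.
Interpolate: 153 + 0.8·(216 − 153) = 153 + 0.8·63 = 203.4.

203.40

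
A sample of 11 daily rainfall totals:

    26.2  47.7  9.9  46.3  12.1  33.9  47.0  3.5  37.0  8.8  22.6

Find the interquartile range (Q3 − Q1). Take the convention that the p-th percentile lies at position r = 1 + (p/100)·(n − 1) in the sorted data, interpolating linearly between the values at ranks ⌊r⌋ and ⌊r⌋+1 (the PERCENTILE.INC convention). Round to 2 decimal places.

Sorted: 3.5, 8.8, 9.9, 12.1, 22.6, 26.2, 33.9, 37.0, 46.3, 47.0, 47.7.
n = 11.
P25: r = 3.5; ranks 3–4 are 9.9, 12.1; interpolating gives 11.
P75: r = 8.5; ranks 8–9 are 37.0, 46.3; interpolating gives 41.65.
Difference: 41.65 − 11 = 30.65.

30.65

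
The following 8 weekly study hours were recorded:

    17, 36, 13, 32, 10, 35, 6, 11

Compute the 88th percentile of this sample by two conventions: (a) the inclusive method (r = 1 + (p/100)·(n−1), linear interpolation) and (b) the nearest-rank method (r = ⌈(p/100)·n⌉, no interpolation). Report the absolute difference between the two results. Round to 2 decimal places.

Sorted: 6, 10, 11, 13, 17, 32, 35, 36.
n = 8.
(a) r = 7.16; between ranks 7 (35) and 8 (36): 35.16.
(b) the nearest-rank method: rank 8 → 36.
|35.16 − 36| = 0.84.

0.84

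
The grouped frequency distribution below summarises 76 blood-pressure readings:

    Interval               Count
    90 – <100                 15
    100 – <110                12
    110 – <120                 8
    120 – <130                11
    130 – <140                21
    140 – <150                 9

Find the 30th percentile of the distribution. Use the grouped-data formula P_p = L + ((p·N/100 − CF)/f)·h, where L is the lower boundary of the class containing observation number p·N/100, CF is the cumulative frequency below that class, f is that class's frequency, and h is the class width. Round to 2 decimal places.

N = 76; target position k = 30/100 · 76 = 22.8.
Cumulative frequencies: 15, 27, 35, 46, 67, 76.
Observation 22.8 falls in the class 100 – <110.
L = 100, CF = 15, f = 12, h = 10.
P30 = 100 + ((22.8 − 15)/12)·10 = 100 + 6.5 = 106.5.

106.50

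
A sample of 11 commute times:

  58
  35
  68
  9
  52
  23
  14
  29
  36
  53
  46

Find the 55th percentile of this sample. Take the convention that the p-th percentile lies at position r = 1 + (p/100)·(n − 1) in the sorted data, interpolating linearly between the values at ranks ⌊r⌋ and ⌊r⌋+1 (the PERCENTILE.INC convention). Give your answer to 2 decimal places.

Sorted: 9, 14, 23, 29, 35, 36, 46, 52, 53, 58, 68.
n = 11.
r = 1 + (55/100)·(11 − 1) = 1 + 5.5 = 6.5.
Rank 6 is 36 and rank 7 is 46.
Interpolate: 36 + 0.5·(46 − 36) = 36 + 0.5·10 = 41.

41.00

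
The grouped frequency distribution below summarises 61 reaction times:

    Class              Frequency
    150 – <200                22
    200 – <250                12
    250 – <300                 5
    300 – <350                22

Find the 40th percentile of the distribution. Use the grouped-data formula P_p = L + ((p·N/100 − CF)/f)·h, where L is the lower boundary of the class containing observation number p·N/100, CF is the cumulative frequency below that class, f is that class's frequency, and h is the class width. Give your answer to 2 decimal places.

N = 61; target position k = 40/100 · 61 = 24.4.
Cumulative frequencies: 22, 34, 39, 61.
Observation 24.4 falls in the class 200 – <250.
L = 200, CF = 22, f = 12, h = 50.
P40 = 200 + ((24.4 − 22)/12)·50 = 200 + 10 = 210.

210.00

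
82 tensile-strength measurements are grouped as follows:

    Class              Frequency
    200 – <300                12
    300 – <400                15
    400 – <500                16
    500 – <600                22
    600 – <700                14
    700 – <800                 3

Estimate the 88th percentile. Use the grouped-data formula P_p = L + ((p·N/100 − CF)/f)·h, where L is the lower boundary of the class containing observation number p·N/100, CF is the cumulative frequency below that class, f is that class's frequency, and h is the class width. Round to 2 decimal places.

N = 82; target position k = 88/100 · 82 = 72.16.
Cumulative frequencies: 12, 27, 43, 65, 79, 82.
Observation 72.16 falls in the class 600 – <700.
L = 600, CF = 65, f = 14, h = 100.
P88 = 600 + ((72.16 − 65)/14)·100 = 600 + 51.1429 = 651.143.

651.14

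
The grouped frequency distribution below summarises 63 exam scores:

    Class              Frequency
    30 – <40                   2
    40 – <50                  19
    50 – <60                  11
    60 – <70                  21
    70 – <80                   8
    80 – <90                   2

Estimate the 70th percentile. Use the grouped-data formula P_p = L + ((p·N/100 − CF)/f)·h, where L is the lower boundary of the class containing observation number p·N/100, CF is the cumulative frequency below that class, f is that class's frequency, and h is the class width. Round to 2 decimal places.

N = 63; target position k = 70/100 · 63 = 44.1.
Cumulative frequencies: 2, 21, 32, 53, 61, 63.
Observation 44.1 falls in the class 60 – <70.
L = 60, CF = 32, f = 21, h = 10.
P70 = 60 + ((44.1 − 32)/21)·10 = 60 + 5.7619 = 65.7619.

65.76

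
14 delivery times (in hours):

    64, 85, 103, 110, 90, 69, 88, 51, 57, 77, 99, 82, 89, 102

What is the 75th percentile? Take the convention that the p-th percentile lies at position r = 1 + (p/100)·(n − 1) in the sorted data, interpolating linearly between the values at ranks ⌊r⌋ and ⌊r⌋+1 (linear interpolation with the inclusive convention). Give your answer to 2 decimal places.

Sorted: 51, 57, 64, 69, 77, 82, 85, 88, 89, 90, 99, 102, 103, 110.
n = 14.
r = 1 + (75/100)·(14 − 1) = 1 + 9.75 = 10.75.
Rank 10 is 90 and rank 11 is 99.
Interpolate: 90 + 0.75·(99 − 90) = 90 + 0.75·9 = 96.75.

96.75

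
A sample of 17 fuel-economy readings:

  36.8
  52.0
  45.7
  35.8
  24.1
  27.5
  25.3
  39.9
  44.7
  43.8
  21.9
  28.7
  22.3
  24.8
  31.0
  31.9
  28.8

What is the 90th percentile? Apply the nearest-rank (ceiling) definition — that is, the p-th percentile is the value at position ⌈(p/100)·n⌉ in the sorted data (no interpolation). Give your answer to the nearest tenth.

45.7

Sorted: 21.9, 22.3, 24.1, 24.8, 25.3, 27.5, 28.7, 28.8, 31.0, 31.9, 35.8, 36.8, 39.9, 43.8, 44.7, 45.7, 52.0.
n = 17.
Position = ⌈90/100 · 17⌉ = ⌈15.3⌉ = 16.
The value at rank 16 is 45.7.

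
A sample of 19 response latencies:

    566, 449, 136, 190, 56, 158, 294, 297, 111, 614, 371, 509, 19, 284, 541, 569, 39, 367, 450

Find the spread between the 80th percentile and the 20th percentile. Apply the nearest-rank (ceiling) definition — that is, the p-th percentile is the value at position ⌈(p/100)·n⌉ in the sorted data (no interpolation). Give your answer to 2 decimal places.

Sorted: 19, 39, 56, 111, 136, 158, 190, 284, 294, 297, 367, 371, 449, 450, 509, 541, 566, 569, 614.
n = 19.
P20: rank ⌈20/100·19⌉ = 4 → 111.
P80: rank ⌈80/100·19⌉ = 16 → 541.
Difference: 541 − 111 = 430.

430.00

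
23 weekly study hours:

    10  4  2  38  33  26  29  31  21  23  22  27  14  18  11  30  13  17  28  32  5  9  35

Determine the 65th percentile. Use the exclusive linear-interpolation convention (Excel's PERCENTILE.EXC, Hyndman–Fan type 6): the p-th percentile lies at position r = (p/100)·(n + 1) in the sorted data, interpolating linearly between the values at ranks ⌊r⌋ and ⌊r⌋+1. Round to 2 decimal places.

Sorted: 2, 4, 5, 9, 10, 11, 13, 14, 17, 18, 21, 22, 23, 26, 27, 28, 29, 30, 31, 32, 33, 35, 38.
n = 23.
r = (65/100)·(23 + 1) = 15.6.
Rank 15 is 27 and rank 16 is 28.
Interpolate: 27 + 0.6·(28 − 27) = 27 + 0.6·1 = 27.6.

27.60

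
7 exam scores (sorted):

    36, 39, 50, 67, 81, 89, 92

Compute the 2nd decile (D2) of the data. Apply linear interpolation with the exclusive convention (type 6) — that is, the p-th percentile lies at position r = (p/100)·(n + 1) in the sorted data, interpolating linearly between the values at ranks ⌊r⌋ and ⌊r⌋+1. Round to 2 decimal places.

n = 7.
r = (20/100)·(7 + 1) = 1.6.
Rank 1 is 36 and rank 2 is 39.
Interpolate: 36 + 0.6·(39 − 36) = 36 + 0.6·3 = 37.8.

37.80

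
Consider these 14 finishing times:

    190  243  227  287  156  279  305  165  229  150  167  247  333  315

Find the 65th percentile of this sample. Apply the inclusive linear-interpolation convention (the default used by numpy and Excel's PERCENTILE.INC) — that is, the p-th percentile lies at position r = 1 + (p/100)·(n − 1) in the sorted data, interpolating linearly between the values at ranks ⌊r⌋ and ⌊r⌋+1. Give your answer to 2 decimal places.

Sorted: 150, 156, 165, 167, 190, 227, 229, 243, 247, 279, 287, 305, 315, 333.
n = 14.
r = 1 + (65/100)·(14 − 1) = 1 + 8.45 = 9.45.
Rank 9 is 247 and rank 10 is 279.
Interpolate: 247 + 0.45·(279 − 247) = 247 + 0.45·32 = 261.4.

261.40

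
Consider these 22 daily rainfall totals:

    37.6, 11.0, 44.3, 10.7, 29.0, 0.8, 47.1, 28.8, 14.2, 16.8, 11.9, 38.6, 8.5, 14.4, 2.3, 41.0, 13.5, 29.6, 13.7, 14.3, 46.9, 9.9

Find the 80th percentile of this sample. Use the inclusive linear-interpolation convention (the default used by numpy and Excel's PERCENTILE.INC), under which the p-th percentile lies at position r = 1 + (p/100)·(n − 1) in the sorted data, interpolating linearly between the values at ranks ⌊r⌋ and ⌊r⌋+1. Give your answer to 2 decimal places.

Sorted: 0.8, 2.3, 8.5, 9.9, 10.7, 11.0, 11.9, 13.5, 13.7, 14.2, 14.3, 14.4, 16.8, 28.8, 29.0, 29.6, 37.6, 38.6, 41.0, 44.3, 46.9, 47.1.
n = 22.
r = 1 + (80/100)·(22 − 1) = 1 + 16.8 = 17.8.
Rank 17 is 37.6 and rank 18 is 38.6.
Interpolate: 37.6 + 0.8·(38.6 − 37.6) = 37.6 + 0.8·1 = 38.4.

38.40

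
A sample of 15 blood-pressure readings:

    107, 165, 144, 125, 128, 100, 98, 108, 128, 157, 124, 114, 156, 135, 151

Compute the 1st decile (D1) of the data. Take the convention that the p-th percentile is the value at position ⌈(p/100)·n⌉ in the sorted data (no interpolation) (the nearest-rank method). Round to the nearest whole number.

Sorted: 98, 100, 107, 108, 114, 124, 125, 128, 128, 135, 144, 151, 156, 157, 165.
n = 15.
Position = ⌈10/100 · 15⌉ = ⌈1.5⌉ = 2.
The value at rank 2 is 100.

100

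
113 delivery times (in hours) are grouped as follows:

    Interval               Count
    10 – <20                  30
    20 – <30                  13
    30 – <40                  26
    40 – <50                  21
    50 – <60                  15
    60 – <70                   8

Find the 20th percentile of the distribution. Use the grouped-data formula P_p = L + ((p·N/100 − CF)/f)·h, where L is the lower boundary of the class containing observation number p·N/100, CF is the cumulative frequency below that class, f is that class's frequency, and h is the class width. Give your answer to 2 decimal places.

17.53

N = 113; target position k = 20/100 · 113 = 22.6.
Cumulative frequencies: 30, 43, 69, 90, 105, 113.
Observation 22.6 falls in the class 10 – <20.
L = 10, CF = 0, f = 30, h = 10.
P20 = 10 + ((22.6 − 0)/30)·10 = 10 + 7.53333 = 17.5333.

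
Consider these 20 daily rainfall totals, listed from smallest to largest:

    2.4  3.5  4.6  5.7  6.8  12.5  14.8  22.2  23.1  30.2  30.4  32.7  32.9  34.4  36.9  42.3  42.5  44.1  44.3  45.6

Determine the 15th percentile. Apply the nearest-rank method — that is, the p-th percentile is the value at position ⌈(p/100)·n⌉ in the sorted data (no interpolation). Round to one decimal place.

n = 20.
Position = ⌈15/100 · 20⌉ = ⌈3⌉ = 3.
The value at rank 3 is 4.6.

4.6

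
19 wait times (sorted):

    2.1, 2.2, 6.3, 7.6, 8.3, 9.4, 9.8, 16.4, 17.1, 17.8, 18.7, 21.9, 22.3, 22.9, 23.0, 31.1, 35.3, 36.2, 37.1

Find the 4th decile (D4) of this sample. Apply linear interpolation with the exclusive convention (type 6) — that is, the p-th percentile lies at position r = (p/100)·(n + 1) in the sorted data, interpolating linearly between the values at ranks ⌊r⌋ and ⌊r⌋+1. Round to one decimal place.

16.4

n = 19.
r = (40/100)·(19 + 1) = 8.
r is an integer, so P40 is the value at rank 8: 16.4.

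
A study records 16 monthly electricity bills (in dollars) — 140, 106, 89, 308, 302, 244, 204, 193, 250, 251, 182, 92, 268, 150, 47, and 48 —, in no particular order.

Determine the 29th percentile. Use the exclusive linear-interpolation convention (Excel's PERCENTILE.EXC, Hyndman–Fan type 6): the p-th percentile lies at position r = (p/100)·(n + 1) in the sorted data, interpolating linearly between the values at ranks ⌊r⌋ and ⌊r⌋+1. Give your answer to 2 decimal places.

105.02

Sorted: 47, 48, 89, 92, 106, 140, 150, 182, 193, 204, 244, 250, 251, 268, 302, 308.
n = 16.
r = (29/100)·(16 + 1) = 4.93.
Rank 4 is 92 and rank 5 is 106.
Interpolate: 92 + 0.93·(106 − 92) = 92 + 0.93·14 = 105.02.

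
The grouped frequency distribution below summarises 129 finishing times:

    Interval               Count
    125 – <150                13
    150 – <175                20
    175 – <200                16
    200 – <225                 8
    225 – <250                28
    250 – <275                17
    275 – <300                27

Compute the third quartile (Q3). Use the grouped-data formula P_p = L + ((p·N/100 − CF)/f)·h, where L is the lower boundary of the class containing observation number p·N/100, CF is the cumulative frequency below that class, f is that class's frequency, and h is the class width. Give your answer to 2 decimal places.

N = 129; target position k = 75/100 · 129 = 96.75.
Cumulative frequencies: 13, 33, 49, 57, 85, 102, 129.
Observation 96.75 falls in the class 250 – <275.
L = 250, CF = 85, f = 17, h = 25.
P75 = 250 + ((96.75 − 85)/17)·25 = 250 + 17.2794 = 267.279.

267.28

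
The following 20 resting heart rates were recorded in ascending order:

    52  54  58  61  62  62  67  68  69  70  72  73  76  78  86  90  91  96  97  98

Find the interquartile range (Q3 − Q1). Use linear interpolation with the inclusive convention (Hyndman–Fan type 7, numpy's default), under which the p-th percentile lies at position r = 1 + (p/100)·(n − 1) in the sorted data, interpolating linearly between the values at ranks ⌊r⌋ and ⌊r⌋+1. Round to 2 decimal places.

n = 20.
P25: r = 5.75; ranks 5–6 are 62, 62; interpolating gives 62.
P75: r = 15.25; ranks 15–16 are 86, 90; interpolating gives 87.
Difference: 87 − 62 = 25.

25.00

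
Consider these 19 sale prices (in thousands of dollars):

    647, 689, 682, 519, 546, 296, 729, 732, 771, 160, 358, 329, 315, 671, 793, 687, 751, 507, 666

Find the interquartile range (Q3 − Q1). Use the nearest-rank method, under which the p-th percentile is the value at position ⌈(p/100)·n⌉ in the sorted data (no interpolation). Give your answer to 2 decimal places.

Sorted: 160, 296, 315, 329, 358, 507, 519, 546, 647, 666, 671, 682, 687, 689, 729, 732, 751, 771, 793.
n = 19.
P25: rank ⌈25/100·19⌉ = 5 → 358.
P75: rank ⌈75/100·19⌉ = 15 → 729.
Difference: 729 − 358 = 371.

371.00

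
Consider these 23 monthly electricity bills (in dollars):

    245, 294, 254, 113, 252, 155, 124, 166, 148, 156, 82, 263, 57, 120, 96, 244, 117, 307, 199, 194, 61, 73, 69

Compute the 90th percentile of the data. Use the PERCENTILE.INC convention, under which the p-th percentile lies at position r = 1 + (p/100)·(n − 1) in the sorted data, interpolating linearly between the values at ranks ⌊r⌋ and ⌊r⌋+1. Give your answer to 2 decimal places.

Sorted: 57, 61, 69, 73, 82, 96, 113, 117, 120, 124, 148, 155, 156, 166, 194, 199, 244, 245, 252, 254, 263, 294, 307.
n = 23.
r = 1 + (90/100)·(23 − 1) = 1 + 19.8 = 20.8.
Rank 20 is 254 and rank 21 is 263.
Interpolate: 254 + 0.8·(263 − 254) = 254 + 0.8·9 = 261.2.

261.20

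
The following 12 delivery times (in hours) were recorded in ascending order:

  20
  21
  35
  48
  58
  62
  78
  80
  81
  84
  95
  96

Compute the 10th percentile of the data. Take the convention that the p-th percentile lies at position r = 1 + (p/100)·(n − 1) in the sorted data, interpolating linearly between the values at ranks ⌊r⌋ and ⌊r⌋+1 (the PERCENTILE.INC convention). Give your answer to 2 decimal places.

n = 12.
r = 1 + (10/100)·(12 − 1) = 1 + 1.1 = 2.1.
Rank 2 is 21 and rank 3 is 35.
Interpolate: 21 + 0.1·(35 − 21) = 21 + 0.1·14 = 22.4.

22.40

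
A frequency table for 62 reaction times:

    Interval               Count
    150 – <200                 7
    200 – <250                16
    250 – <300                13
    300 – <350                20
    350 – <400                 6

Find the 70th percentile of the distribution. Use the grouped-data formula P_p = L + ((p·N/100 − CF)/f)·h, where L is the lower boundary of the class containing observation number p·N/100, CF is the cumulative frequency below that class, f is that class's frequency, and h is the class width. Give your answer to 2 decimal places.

N = 62; target position k = 70/100 · 62 = 43.4.
Cumulative frequencies: 7, 23, 36, 56, 62.
Observation 43.4 falls in the class 300 – <350.
L = 300, CF = 36, f = 20, h = 50.
P70 = 300 + ((43.4 − 36)/20)·50 = 300 + 18.5 = 318.5.

318.50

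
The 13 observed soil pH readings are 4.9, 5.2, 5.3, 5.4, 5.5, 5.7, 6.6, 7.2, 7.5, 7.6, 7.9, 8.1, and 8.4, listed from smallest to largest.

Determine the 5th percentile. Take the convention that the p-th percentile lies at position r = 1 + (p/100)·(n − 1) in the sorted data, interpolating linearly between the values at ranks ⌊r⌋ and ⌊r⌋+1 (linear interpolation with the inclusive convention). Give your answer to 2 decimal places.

n = 13.
r = 1 + (5/100)·(13 − 1) = 1 + 0.6 = 1.6.
Rank 1 is 4.9 and rank 2 is 5.2.
Interpolate: 4.9 + 0.6·(5.2 − 4.9) = 4.9 + 0.6·0.3 = 5.08.

5.08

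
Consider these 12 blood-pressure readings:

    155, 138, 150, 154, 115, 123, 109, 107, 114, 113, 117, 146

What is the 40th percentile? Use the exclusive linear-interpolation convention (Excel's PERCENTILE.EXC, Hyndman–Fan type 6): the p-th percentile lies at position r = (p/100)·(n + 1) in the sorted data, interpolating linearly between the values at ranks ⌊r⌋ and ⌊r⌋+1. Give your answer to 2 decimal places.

Sorted: 107, 109, 113, 114, 115, 117, 123, 138, 146, 150, 154, 155.
n = 12.
r = (40/100)·(12 + 1) = 5.2.
Rank 5 is 115 and rank 6 is 117.
Interpolate: 115 + 0.2·(117 − 115) = 115 + 0.2·2 = 115.4.

115.40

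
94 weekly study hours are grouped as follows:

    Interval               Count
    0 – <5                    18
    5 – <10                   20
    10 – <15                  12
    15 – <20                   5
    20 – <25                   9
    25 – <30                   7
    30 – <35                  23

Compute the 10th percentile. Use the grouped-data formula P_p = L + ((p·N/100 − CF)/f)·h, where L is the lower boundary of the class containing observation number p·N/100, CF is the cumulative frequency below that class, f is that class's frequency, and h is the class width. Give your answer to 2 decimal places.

N = 94; target position k = 10/100 · 94 = 9.4.
Cumulative frequencies: 18, 38, 50, 55, 64, 71, 94.
Observation 9.4 falls in the class 0 – <5.
L = 0, CF = 0, f = 18, h = 5.
P10 = 0 + ((9.4 − 0)/18)·5 = 0 + 2.61111 = 2.61111.

2.61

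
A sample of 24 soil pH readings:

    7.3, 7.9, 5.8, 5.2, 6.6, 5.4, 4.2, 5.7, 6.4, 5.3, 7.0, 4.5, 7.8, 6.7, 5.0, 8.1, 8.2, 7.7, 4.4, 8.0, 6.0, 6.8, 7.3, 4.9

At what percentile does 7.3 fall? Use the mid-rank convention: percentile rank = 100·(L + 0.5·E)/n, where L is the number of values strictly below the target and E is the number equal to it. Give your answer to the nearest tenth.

70.8

Sorted: 4.2, 4.4, 4.5, 4.9, 5.0, 5.2, 5.3, 5.4, 5.7, 5.8, 6.0, 6.4, 6.6, 6.7, 6.8, 7.0, 7.3, 7.3, 7.7, 7.8, 7.9, 8.0, 8.1, 8.2.
Count below 7.3: L = 16; count equal: E = 2; n = 24.
Percentile rank = 100·(16 + 0.5·2)/24 = 100·17/24 = 70.83.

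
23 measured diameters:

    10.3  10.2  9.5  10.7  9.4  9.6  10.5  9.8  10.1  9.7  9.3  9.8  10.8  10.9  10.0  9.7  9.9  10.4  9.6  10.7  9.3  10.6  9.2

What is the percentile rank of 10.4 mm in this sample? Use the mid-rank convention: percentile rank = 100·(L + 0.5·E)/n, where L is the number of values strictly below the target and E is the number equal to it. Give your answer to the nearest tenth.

Sorted: 9.2, 9.3, 9.3, 9.4, 9.5, 9.6, 9.6, 9.7, 9.7, 9.8, 9.8, 9.9, 10.0, 10.1, 10.2, 10.3, 10.4, 10.5, 10.6, 10.7, 10.7, 10.8, 10.9.
Count below 10.4: L = 16; count equal: E = 1; n = 23.
Percentile rank = 100·(16 + 0.5·1)/23 = 100·16.5/23 = 71.74.

71.7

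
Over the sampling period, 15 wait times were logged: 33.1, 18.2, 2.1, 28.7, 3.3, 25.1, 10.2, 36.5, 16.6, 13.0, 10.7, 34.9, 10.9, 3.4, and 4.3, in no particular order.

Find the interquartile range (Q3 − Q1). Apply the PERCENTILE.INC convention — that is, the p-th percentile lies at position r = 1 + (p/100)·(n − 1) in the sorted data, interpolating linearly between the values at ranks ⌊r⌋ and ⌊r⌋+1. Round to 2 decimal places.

19.65

Sorted: 2.1, 3.3, 3.4, 4.3, 10.2, 10.7, 10.9, 13.0, 16.6, 18.2, 25.1, 28.7, 33.1, 34.9, 36.5.
n = 15.
P25: r = 4.5; ranks 4–5 are 4.3, 10.2; interpolating gives 7.25.
P75: r = 11.5; ranks 11–12 are 25.1, 28.7; interpolating gives 26.9.
Difference: 26.9 − 7.25 = 19.65.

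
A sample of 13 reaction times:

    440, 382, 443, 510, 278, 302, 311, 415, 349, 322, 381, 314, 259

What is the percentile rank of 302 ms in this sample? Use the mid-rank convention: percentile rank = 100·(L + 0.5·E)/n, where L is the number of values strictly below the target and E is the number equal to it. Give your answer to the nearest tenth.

19.2

Sorted: 259, 278, 302, 311, 314, 322, 349, 381, 382, 415, 440, 443, 510.
Count below 302: L = 2; count equal: E = 1; n = 13.
Percentile rank = 100·(2 + 0.5·1)/13 = 100·2.5/13 = 19.23.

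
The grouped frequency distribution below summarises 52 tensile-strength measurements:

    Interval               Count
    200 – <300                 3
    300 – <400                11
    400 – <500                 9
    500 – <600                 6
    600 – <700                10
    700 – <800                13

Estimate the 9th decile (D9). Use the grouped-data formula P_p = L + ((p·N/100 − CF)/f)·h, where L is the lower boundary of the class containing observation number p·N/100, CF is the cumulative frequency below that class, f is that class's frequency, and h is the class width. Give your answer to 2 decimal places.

760.00

N = 52; target position k = 90/100 · 52 = 46.8.
Cumulative frequencies: 3, 14, 23, 29, 39, 52.
Observation 46.8 falls in the class 700 – <800.
L = 700, CF = 39, f = 13, h = 100.
P90 = 700 + ((46.8 − 39)/13)·100 = 700 + 60 = 760.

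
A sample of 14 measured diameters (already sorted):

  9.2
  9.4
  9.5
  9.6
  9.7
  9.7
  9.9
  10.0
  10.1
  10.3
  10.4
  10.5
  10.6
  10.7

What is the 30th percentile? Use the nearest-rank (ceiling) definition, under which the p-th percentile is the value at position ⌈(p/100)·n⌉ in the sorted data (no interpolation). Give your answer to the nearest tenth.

n = 14.
Position = ⌈30/100 · 14⌉ = ⌈4.2⌉ = 5.
The value at rank 5 is 9.7.

9.7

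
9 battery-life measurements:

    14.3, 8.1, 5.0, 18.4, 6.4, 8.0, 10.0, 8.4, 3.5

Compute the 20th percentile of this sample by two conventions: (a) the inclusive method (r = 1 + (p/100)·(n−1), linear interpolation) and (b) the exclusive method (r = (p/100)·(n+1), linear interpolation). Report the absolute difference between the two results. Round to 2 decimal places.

Sorted: 3.5, 5.0, 6.4, 8.0, 8.1, 8.4, 10.0, 14.3, 18.4.
n = 9.
(a) r = 2.6; between ranks 2 (5.0) and 3 (6.4): 5.84.
(b) r = 2 → value at rank 2 = 5.
|5.84 − 5| = 0.84.

0.84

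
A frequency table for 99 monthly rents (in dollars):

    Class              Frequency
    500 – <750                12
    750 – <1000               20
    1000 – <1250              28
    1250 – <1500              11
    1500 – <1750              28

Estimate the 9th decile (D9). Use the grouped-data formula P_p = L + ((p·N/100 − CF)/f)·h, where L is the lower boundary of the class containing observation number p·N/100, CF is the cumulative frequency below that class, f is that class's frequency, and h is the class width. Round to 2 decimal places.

1661.61

N = 99; target position k = 90/100 · 99 = 89.1.
Cumulative frequencies: 12, 32, 60, 71, 99.
Observation 89.1 falls in the class 1500 – <1750.
L = 1500, CF = 71, f = 28, h = 250.
P90 = 1500 + ((89.1 − 71)/28)·250 = 1500 + 161.607 = 1661.61.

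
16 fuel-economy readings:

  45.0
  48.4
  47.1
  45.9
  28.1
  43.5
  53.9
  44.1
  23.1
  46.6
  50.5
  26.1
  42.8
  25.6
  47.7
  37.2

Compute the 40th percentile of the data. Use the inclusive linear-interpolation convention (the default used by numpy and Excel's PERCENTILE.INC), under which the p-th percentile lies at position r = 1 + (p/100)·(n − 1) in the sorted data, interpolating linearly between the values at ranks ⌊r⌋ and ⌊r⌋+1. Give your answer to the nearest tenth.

43.5

Sorted: 23.1, 25.6, 26.1, 28.1, 37.2, 42.8, 43.5, 44.1, 45.0, 45.9, 46.6, 47.1, 47.7, 48.4, 50.5, 53.9.
n = 16.
r = 1 + (40/100)·(16 − 1) = 1 + 6 = 7.
r is an integer, so P40 is the value at rank 7: 43.5.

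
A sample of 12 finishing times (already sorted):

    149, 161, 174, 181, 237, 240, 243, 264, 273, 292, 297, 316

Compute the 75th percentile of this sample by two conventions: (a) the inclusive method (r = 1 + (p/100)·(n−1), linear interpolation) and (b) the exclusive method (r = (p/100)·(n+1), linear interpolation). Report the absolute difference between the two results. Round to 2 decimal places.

n = 12.
(a) r = 9.25; between ranks 9 (273) and 10 (292): 277.75.
(b) r = 9.75; between ranks 9 (273) and 10 (292): 287.25.
|277.75 − 287.25| = 9.5.

9.50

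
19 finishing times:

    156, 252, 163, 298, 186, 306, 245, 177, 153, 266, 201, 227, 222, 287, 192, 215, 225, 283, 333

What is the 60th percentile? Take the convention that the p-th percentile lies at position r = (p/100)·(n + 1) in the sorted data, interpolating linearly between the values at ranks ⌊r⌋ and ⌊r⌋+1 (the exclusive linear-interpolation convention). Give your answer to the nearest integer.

245

Sorted: 153, 156, 163, 177, 186, 192, 201, 215, 222, 225, 227, 245, 252, 266, 283, 287, 298, 306, 333.
n = 19.
r = (60/100)·(19 + 1) = 12.
r is an integer, so P60 is the value at rank 12: 245.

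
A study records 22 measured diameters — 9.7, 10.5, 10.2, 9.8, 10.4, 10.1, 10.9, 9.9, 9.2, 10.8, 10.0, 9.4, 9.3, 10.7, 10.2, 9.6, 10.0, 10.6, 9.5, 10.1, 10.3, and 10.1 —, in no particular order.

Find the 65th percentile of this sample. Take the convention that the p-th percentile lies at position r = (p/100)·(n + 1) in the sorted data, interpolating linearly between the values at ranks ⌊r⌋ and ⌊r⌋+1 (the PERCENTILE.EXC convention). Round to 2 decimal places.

Sorted: 9.2, 9.3, 9.4, 9.5, 9.6, 9.7, 9.8, 9.9, 10.0, 10.0, 10.1, 10.1, 10.1, 10.2, 10.2, 10.3, 10.4, 10.5, 10.6, 10.7, 10.8, 10.9.
n = 22.
r = (65/100)·(22 + 1) = 14.95.
Rank 14 is 10.2 and rank 15 is 10.2.
Interpolate: 10.2 + 0.95·(10.2 − 10.2) = 10.2 + 0.95·0 = 10.2.

10.20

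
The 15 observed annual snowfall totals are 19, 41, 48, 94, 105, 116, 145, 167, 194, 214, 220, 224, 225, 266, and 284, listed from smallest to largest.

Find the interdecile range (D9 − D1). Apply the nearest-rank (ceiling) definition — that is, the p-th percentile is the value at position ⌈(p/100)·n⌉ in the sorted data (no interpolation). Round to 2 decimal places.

225.00

n = 15.
P10: rank ⌈10/100·15⌉ = 2 → 41.
P90: rank ⌈90/100·15⌉ = 14 → 266.
Difference: 266 − 41 = 225.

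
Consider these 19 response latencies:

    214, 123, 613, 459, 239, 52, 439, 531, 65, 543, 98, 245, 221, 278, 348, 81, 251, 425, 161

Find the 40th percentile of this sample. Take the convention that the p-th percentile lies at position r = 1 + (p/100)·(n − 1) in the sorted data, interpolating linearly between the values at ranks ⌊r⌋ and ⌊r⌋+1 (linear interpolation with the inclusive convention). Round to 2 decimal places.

224.60

Sorted: 52, 65, 81, 98, 123, 161, 214, 221, 239, 245, 251, 278, 348, 425, 439, 459, 531, 543, 613.
n = 19.
r = 1 + (40/100)·(19 − 1) = 1 + 7.2 = 8.2.
Rank 8 is 221 and rank 9 is 239.
Interpolate: 221 + 0.2·(239 − 221) = 221 + 0.2·18 = 224.6.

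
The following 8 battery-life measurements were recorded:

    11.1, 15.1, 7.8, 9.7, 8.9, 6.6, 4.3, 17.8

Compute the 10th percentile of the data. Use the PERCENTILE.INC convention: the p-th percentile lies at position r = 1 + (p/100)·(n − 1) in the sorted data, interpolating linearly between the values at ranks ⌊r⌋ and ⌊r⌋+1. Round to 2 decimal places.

Sorted: 4.3, 6.6, 7.8, 8.9, 9.7, 11.1, 15.1, 17.8.
n = 8.
r = 1 + (10/100)·(8 − 1) = 1 + 0.7 = 1.7.
Rank 1 is 4.3 and rank 2 is 6.6.
Interpolate: 4.3 + 0.7·(6.6 − 4.3) = 4.3 + 0.7·2.3 = 5.91.

5.91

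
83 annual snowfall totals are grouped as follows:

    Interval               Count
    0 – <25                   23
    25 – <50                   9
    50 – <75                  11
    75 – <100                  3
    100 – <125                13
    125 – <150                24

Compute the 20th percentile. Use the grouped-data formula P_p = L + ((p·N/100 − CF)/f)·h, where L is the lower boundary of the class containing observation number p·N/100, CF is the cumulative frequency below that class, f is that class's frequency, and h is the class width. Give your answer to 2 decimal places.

18.04

N = 83; target position k = 20/100 · 83 = 16.6.
Cumulative frequencies: 23, 32, 43, 46, 59, 83.
Observation 16.6 falls in the class 0 – <25.
L = 0, CF = 0, f = 23, h = 25.
P20 = 0 + ((16.6 − 0)/23)·25 = 0 + 18.0435 = 18.0435.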